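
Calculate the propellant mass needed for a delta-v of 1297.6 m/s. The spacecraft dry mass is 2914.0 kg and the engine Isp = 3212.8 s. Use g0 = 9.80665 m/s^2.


ve = Isp * g0 = 3212.8 * 9.80665 = 31506.805120 m/s
mass ratio = exp(dv/ve) = exp(1297.6/31506.805120) = 1.04204461
m_prop = m_dry * (mr - 1) = 2914.0 * (1.04204461 - 1)
m_prop = 122.5180 kg

122.5180 kg


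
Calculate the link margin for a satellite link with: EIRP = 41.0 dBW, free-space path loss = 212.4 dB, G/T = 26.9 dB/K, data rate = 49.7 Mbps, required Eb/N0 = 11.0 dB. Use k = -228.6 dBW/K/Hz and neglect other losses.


C/N0 = EIRP - FSPL + G/T - k = 41.0 - 212.4 + 26.9 - (-228.6)
C/N0 = 84.1000 dB-Hz
R_b = 49.7 Mbps = 4.97e+07 bps -> 10*log10(R_b) = 76.9636 dB-Hz
Eb/N0 = C/N0 - 10*log10(R_b) = 84.1000 - 76.9636 = 7.1364 dB
Margin = Eb/N0 - Eb/N0_req = 7.1364 - 11.0 = -3.8636 dB (negative margin: link does not close)

-3.8636 dB


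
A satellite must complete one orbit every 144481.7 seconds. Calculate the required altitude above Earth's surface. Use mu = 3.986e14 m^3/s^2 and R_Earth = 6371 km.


T = 144481.7 s
r = (mu*T^2/(4*pi^2))^(1/3) = (3.986e14 * 144481.7^2 / (4*pi^2))^(1/3)
r = 5.9511525e+07 m = 59511.5253 km
alt = r - R_E = 59511.5253 - 6371 = 53140.5253 km

53140.5253 km


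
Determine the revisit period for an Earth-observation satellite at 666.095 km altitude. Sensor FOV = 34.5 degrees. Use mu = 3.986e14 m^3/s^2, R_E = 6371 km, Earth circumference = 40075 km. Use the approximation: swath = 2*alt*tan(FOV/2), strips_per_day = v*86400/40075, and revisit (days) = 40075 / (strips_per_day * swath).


swath = 2*666.095*tan(0.3010693) = 413.6560 km
v = sqrt(mu/r) = 7526.1339 m/s = 7.5261 km/s
strips/day = v*86400/40075 = 7.5261*86400/40075 = 16.2260
coverage/day = strips * swath = 16.2260 * 413.6560 = 6711.9926 km
revisit = 40075 / 6711.9926 = 5.9707 days

5.9707 days


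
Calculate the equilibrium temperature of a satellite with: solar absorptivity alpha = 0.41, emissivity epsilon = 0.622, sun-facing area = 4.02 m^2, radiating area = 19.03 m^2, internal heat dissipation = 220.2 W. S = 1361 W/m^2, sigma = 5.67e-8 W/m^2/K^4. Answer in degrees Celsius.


Numerator = alpha*S*A_sun + Q_int = 0.41*1361*4.02 + 220.2 = 2463.4002 W
Denominator = eps*sigma*A_rad = 0.622*5.67e-8*19.03 = 6.7113862e-07 W/K^4
T^4 = 3.670479e+09 K^4
T = 246.1391 K = -27.0109 C

-27.0109 degrees Celsius


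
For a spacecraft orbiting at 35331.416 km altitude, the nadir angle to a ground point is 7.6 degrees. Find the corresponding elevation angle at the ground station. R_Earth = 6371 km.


r = R_E + alt = 41702.4160 km
Law of sines in the satellite / Earth-center / ground-point triangle:
  sin(nadir)/R_E = sin(90 + el)/r  =>  cos(el) = (r/R_E)*sin(nadir)
cos(el) = (41702.4160 / 6371.0000) * sin(7.6 deg) = 0.8657057
el = arccos(0.8657057) = 30.0366 deg
(Earth-central angle = 90 - nadir - el = 52.3634 deg)

30.0366 degrees


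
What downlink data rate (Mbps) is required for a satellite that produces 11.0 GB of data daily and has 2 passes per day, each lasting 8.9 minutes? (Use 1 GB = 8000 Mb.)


total contact time = 2 * 8.9 * 60 = 1068.0000 s
data = 11.0 GB = 88000.0000 Mb
rate = 88000.0000 / 1068.0000 = 82.3970 Mbps

82.3970 Mbps


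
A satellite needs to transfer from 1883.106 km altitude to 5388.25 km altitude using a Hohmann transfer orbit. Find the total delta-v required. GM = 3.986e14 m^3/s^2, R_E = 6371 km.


r1 = 8254.1060 km = 8.254106e+06 m
r2 = 11759.2500 km = 1.175925e+07 m
dv1 = sqrt(mu/r1)*(sqrt(2*r2/(r1+r2)) - 1) = 584.0012 m/s
dv2 = sqrt(mu/r2)*(1 - sqrt(2*r1/(r1+r2))) = 534.3635 m/s
total dv = |dv1| + |dv2| = 584.0012 + 534.3635 = 1118.3648 m/s = 1.1184 km/s

1.1184 km/s


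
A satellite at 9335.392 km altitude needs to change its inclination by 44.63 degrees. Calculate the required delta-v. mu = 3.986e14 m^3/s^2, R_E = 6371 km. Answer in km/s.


r = 15706.3920 km = 1.5706392e+07 m
V = sqrt(mu/r) = 5037.6783 m/s
di = 44.63 deg = 0.7789404 rad
dV = 2*V*sin(di/2) = 2*5037.6783*sin(0.3894702)
dV = 3825.5964 m/s = 3.8256 km/s

3.8256 km/s


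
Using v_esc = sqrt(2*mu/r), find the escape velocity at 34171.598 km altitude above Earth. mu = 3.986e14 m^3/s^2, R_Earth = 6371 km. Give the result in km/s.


r = 6371.0 + 34171.598 = 40542.5980 km = 4.0542598e+07 m
v_esc = sqrt(2*mu/r) = sqrt(2*3.986e14 / 4.0542598e+07)
v_esc = 4434.3284 m/s = 4.4343 km/s

4.4343 km/s


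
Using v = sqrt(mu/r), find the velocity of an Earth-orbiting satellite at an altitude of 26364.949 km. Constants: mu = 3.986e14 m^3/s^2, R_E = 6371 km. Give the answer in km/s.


r = R_E + alt = 6371.0 + 26364.949 = 32735.9490 km = 3.2735949e+07 m
v = sqrt(mu/r) = sqrt(3.986e14 / 3.2735949e+07) = 3489.4436 m/s = 3.4894 km/s

3.4894 km/s


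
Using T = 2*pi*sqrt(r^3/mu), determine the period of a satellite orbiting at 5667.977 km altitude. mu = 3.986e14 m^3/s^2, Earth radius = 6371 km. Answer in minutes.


r = 12038.9770 km = 1.2038977e+07 m
T = 2*pi*sqrt(r^3/mu) = 2*pi*sqrt(1.7448928e+21 / 3.986e14)
T = 13146.0596 s = 219.1010 min

219.1010 minutes


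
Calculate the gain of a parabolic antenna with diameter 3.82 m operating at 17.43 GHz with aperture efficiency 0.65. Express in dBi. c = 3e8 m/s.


lambda = c/f = 3e8 / 1.743e+10 = 0.0172117 m
G = eta*(pi*D/lambda)^2 = 0.65*(pi*3.82/0.0172117)^2
G = 316003.6454 (linear)
G = 10*log10(316003.6454) = 54.9969 dBi

54.9969 dBi


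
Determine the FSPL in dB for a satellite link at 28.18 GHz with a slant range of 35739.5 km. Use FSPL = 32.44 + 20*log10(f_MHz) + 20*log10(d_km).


f = 28.18 GHz = 28180.0000 MHz
d = 35739.5 km
FSPL = 32.44 + 20*log10(28180.0000) + 20*log10(35739.5)
FSPL = 32.44 + 88.9988 + 91.0630
FSPL = 212.5018 dB

212.5018 dB


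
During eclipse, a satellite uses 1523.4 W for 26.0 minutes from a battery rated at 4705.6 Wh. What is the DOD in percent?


E_used = P * t / 60 = 1523.4 * 26.0 / 60 = 660.1400 Wh
DOD = E_used / E_total * 100 = 660.1400 / 4705.6 * 100
DOD = 14.0288 %

14.0288 %


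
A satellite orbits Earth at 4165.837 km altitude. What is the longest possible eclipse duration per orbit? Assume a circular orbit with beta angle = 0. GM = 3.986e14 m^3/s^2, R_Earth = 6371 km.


r = 10536.8370 km
T = 179.4012 min
Eclipse fraction = arcsin(R_E/r)/pi = arcsin(6371.0000/10536.8370)/pi
= arcsin(0.6046407)/pi = 0.2066833
Eclipse duration = 0.2066833 * 179.4012 = 37.0792 min

37.0792 minutes


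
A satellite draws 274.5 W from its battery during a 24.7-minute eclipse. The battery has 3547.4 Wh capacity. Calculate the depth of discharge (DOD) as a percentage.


E_used = P * t / 60 = 274.5 * 24.7 / 60 = 113.0025 Wh
DOD = E_used / E_total * 100 = 113.0025 / 3547.4 * 100
DOD = 3.1855 %

3.1855 %


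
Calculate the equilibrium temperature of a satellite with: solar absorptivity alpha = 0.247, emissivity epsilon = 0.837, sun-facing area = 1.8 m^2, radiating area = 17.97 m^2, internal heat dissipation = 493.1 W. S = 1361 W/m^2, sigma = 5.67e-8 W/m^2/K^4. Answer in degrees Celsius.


Numerator = alpha*S*A_sun + Q_int = 0.247*1361*1.8 + 493.1 = 1098.2006 W
Denominator = eps*sigma*A_rad = 0.837*5.67e-8*17.97 = 8.5281846e-07 W/K^4
T^4 = 1.2877308e+09 K^4
T = 189.4333 K = -83.7167 C

-83.7167 degrees Celsius


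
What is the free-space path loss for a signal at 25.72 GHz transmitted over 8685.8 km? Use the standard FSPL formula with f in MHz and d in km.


f = 25.72 GHz = 25720.0000 MHz
d = 8685.8 km
FSPL = 32.44 + 20*log10(25720.0000) + 20*log10(8685.8)
FSPL = 32.44 + 88.2054 + 78.7762
FSPL = 199.4216 dB

199.4216 dB


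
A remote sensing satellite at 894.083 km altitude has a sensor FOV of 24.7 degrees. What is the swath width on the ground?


FOV = 24.7 deg = 0.4310963 rad
swath = 2 * alt * tan(FOV/2) = 2 * 894.083 * tan(0.2155482)
swath = 2 * 894.083 * 0.2189496
swath = 391.5182 km

391.5182 km


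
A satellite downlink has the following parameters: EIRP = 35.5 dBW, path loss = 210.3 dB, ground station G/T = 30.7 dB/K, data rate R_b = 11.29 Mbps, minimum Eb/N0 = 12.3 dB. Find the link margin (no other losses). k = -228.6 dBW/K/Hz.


C/N0 = EIRP - FSPL + G/T - k = 35.5 - 210.3 + 30.7 - (-228.6)
C/N0 = 84.5000 dB-Hz
R_b = 11.29 Mbps = 1.129e+07 bps -> 10*log10(R_b) = 70.5269 dB-Hz
Eb/N0 = C/N0 - 10*log10(R_b) = 84.5000 - 70.5269 = 13.9731 dB
Margin = Eb/N0 - Eb/N0_req = 13.9731 - 12.3 = 1.6731 dB (link closes)

1.6731 dB


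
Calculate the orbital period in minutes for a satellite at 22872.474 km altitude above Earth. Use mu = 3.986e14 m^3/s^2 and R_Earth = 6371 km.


r = 29243.4740 km = 2.9243474e+07 m
T = 2*pi*sqrt(r^3/mu) = 2*pi*sqrt(2.5008457e+22 / 3.986e14)
T = 49768.5132 s = 829.4752 min

829.4752 minutes


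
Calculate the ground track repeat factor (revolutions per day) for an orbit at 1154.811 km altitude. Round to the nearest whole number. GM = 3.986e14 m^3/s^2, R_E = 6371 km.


r = 7.525811e+06 m
T = 2*pi*sqrt(r^3/mu) = 6497.4236 s = 108.2904 min
revs/day = 1440 / 108.2904 = 13.2976
Rounded: 13 revolutions per day

13 revolutions per day


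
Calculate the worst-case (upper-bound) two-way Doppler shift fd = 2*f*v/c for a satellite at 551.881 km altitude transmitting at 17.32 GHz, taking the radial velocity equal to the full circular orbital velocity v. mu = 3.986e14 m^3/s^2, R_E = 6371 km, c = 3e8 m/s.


r = 6.922881e+06 m
v = sqrt(mu/r) = 7587.9632 m/s (worst-case radial velocity)
f = 17.32 GHz = 1.732e+10 Hz
fd = 2*f*v/c = 2*1.732e+10*7587.9632/3.0e+08
fd = 876156.8134 Hz

876156.8134 Hz


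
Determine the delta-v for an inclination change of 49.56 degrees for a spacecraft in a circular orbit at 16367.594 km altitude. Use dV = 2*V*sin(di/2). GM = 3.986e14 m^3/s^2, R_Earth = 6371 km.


r = 22738.5940 km = 2.2738594e+07 m
V = sqrt(mu/r) = 4186.8446 m/s
di = 49.56 deg = 0.8649852 rad
dV = 2*V*sin(di/2) = 2*4186.8446*sin(0.4324926)
dV = 3509.7078 m/s = 3.5097 km/s

3.5097 km/s


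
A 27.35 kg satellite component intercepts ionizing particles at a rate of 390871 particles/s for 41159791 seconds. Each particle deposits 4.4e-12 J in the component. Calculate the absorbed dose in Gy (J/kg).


Total energy deposited = rate * time * E_per
  = 390871 * 41159791 * 4.4e-12 = 70.7879 J
Dose = E_total / mass = 70.7879 / 27.35
Dose = 2.5882 Gy

2.5882 Gy


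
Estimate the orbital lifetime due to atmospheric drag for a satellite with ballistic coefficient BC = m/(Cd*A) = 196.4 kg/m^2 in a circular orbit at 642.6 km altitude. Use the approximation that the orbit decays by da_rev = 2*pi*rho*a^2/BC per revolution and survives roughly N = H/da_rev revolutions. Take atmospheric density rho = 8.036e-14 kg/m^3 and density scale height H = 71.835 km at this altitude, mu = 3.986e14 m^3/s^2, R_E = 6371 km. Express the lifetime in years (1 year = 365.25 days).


a = R_E + alt = 7013.6000 km = 7.0136e+06 m
da_rev = 2*pi*rho*a^2/BC = 2*pi*8.036e-14*(7.0136e+06)^2/196.4 = 0.126462074 m per revolution
N = H/da_rev = 71835.0000 m / 0.126462074 m = 568035.9156 revolutions
P = 2*pi*sqrt(a^3/mu) = 5845.5141 s
lifetime = N*P = 568035.9156 * 5845.5141 = 3.3204619e+09 s = 38431.2725 days
years = 38431.2725 / 365.25 = 105.2191 years

105.2191 years


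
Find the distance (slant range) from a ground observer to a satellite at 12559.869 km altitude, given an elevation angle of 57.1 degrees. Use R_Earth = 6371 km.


h = 12559.869 km, el = 57.1 deg
d = -R_E*sin(el) + sqrt((R_E*sin(el))^2 + 2*R_E*h + h^2)
d = -6371.0000*sin(0.996583) + sqrt((6371.0000*0.8396199)^2 + 2*6371.0000*12559.869 + 12559.869^2)
d = 13262.6677 km

13262.6677 km


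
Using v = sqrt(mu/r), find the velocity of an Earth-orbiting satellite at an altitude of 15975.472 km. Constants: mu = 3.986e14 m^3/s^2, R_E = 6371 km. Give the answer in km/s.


r = R_E + alt = 6371.0 + 15975.472 = 22346.4720 km = 2.2346472e+07 m
v = sqrt(mu/r) = sqrt(3.986e14 / 2.2346472e+07) = 4223.4189 m/s = 4.2234 km/s

4.2234 km/s


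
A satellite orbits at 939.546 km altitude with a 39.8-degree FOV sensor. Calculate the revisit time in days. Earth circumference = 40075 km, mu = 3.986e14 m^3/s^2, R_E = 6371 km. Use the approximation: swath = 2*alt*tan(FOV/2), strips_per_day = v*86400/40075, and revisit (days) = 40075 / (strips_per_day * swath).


swath = 2*939.546*tan(0.3473205) = 680.2218 km
v = sqrt(mu/r) = 7384.0349 m/s = 7.3840 km/s
strips/day = v*86400/40075 = 7.3840*86400/40075 = 15.9197
coverage/day = strips * swath = 15.9197 * 680.2218 = 10828.9040 km
revisit = 40075 / 10828.9040 = 3.7007 days

3.7007 days


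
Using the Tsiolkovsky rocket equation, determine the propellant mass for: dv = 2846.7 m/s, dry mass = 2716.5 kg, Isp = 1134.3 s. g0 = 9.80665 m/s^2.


ve = Isp * g0 = 1134.3 * 9.80665 = 11123.683095 m/s
mass ratio = exp(dv/ve) = exp(2846.7/11123.683095) = 1.29164092
m_prop = m_dry * (mr - 1) = 2716.5 * (1.29164092 - 1)
m_prop = 792.2426 kg

792.2426 kg


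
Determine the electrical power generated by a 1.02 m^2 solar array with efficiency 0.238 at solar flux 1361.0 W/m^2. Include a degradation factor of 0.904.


P = area * eta * S * degradation
P = 1.02 * 0.238 * 1361.0 * 0.904
P = 298.6783 W

298.6783 W


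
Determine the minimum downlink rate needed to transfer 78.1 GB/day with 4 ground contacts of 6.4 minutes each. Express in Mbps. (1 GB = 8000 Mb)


total contact time = 4 * 6.4 * 60 = 1536.0000 s
data = 78.1 GB = 624800.0000 Mb
rate = 624800.0000 / 1536.0000 = 406.7708 Mbps

406.7708 Mbps


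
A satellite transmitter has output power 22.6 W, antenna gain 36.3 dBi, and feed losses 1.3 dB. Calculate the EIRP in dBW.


Pt = 22.6 W = 13.5411 dBW
EIRP = Pt_dBW + Gt - losses = 13.5411 + 36.3 - 1.3 = 48.5411 dBW

48.5411 dBW


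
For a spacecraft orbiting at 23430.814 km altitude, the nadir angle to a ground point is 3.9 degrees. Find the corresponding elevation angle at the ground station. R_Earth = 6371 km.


r = R_E + alt = 29801.8140 km
Law of sines in the satellite / Earth-center / ground-point triangle:
  sin(nadir)/R_E = sin(90 + el)/r  =>  cos(el) = (r/R_E)*sin(nadir)
cos(el) = (29801.8140 / 6371.0000) * sin(3.9 deg) = 0.3181571
el = arccos(0.3181571) = 71.4485 deg
(Earth-central angle = 90 - nadir - el = 14.6515 deg)

71.4485 degrees


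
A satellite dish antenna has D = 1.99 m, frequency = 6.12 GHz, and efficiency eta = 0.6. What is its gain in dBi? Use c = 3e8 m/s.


lambda = c/f = 3e8 / 6.12e+09 = 0.04901961 m
G = eta*(pi*D/lambda)^2 = 0.6*(pi*1.99/0.04901961)^2
G = 9759.2734 (linear)
G = 10*log10(9759.2734) = 39.8942 dBi

39.8942 dBi


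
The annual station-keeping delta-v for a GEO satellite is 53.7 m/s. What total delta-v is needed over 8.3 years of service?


dV = rate * years = 53.7 * 8.3
dV = 445.7100 m/s

445.7100 m/s


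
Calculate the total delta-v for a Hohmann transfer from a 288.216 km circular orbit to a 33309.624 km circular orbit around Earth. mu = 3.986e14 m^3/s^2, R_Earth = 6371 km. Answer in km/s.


r1 = 6659.2160 km = 6.659216e+06 m
r2 = 39680.6240 km = 3.9680624e+07 m
dv1 = sqrt(mu/r1)*(sqrt(2*r2/(r1+r2)) - 1) = 2388.0207 m/s
dv2 = sqrt(mu/r2)*(1 - sqrt(2*r1/(r1+r2))) = 1470.2790 m/s
total dv = |dv1| + |dv2| = 2388.0207 + 1470.2790 = 3858.2997 m/s = 3.8583 km/s

3.8583 km/s


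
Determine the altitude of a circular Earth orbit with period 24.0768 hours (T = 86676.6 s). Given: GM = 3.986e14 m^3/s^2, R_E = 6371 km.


T = 86676.6 s
r = (mu*T^2/(4*pi^2))^(1/3) = (3.986e14 * 86676.6^2 / (4*pi^2))^(1/3)
r = 4.2331185e+07 m = 42331.1854 km
alt = r - R_E = 42331.1854 - 6371 = 35960.1854 km

35960.1854 km


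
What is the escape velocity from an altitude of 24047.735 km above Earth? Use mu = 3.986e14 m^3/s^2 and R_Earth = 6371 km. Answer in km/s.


r = 6371.0 + 24047.735 = 30418.7350 km = 3.0418735e+07 m
v_esc = sqrt(2*mu/r) = sqrt(2*3.986e14 / 3.0418735e+07)
v_esc = 5119.3293 m/s = 5.1193 km/s

5.1193 km/s


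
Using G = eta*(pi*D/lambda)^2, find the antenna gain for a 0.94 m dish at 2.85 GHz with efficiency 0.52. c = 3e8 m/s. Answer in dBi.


lambda = c/f = 3e8 / 2.85e+09 = 0.1052632 m
G = eta*(pi*D/lambda)^2 = 0.52*(pi*0.94/0.1052632)^2
G = 409.2663 (linear)
G = 10*log10(409.2663) = 26.1201 dBi

26.1201 dBi


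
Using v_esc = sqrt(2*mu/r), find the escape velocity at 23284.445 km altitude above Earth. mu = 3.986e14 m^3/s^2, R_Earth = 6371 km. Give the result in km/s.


r = 6371.0 + 23284.445 = 29655.4450 km = 2.9655445e+07 m
v_esc = sqrt(2*mu/r) = sqrt(2*3.986e14 / 2.9655445e+07)
v_esc = 5184.7930 m/s = 5.1848 km/s

5.1848 km/s


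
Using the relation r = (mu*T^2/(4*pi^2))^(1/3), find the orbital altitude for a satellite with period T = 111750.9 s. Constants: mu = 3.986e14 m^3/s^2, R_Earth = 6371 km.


T = 111750.9 s
r = (mu*T^2/(4*pi^2))^(1/3) = (3.986e14 * 111750.9^2 / (4*pi^2))^(1/3)
r = 5.0144873e+07 m = 50144.8734 km
alt = r - R_E = 50144.8734 - 6371 = 43773.8734 km

43773.8734 km


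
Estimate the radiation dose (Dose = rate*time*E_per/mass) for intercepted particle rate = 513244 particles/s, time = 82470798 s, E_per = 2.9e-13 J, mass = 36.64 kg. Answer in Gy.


Total energy deposited = rate * time * E_per
  = 513244 * 82470798 * 2.9e-13 = 12.2750 J
Dose = E_total / mass = 12.2750 / 36.64
Dose = 0.3350168 Gy

0.3350 Gy


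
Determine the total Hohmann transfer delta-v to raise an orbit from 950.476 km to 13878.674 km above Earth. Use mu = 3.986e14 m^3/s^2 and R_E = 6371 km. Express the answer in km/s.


r1 = 7321.4760 km = 7.321476e+06 m
r2 = 20249.6740 km = 2.0249674e+07 m
dv1 = sqrt(mu/r1)*(sqrt(2*r2/(r1+r2)) - 1) = 1564.1220 m/s
dv2 = sqrt(mu/r2)*(1 - sqrt(2*r1/(r1+r2))) = 1203.3918 m/s
total dv = |dv1| + |dv2| = 1564.1220 + 1203.3918 = 2767.5138 m/s = 2.7675 km/s

2.7675 km/s


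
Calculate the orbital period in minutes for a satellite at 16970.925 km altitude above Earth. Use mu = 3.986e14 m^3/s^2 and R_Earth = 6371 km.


r = 23341.9250 km = 2.3341925e+07 m
T = 2*pi*sqrt(r^3/mu) = 2*pi*sqrt(1.2717742e+22 / 3.986e14)
T = 35490.8356 s = 591.5139 min

591.5139 minutes


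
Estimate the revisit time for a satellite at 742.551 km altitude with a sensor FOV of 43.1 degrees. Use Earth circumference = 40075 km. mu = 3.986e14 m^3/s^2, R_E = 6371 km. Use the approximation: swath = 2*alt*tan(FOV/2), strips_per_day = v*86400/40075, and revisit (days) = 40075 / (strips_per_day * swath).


swath = 2*742.551*tan(0.3761185) = 586.4948 km
v = sqrt(mu/r) = 7485.5794 m/s = 7.4856 km/s
strips/day = v*86400/40075 = 7.4856*86400/40075 = 16.1386
coverage/day = strips * swath = 16.1386 * 586.4948 = 9465.2008 km
revisit = 40075 / 9465.2008 = 4.2339 days

4.2339 days


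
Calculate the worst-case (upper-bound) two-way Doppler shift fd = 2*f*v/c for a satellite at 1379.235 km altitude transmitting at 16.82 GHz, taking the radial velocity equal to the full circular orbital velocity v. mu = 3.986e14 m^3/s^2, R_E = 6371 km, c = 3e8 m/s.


r = 7.750235e+06 m
v = sqrt(mu/r) = 7171.5200 m/s (worst-case radial velocity)
f = 16.82 GHz = 1.682e+10 Hz
fd = 2*f*v/c = 2*1.682e+10*7171.5200/3.0e+08
fd = 804166.4383 Hz

804166.4383 Hz


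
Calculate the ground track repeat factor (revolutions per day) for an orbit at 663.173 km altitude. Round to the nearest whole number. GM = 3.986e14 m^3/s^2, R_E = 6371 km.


r = 7.034173e+06 m
T = 2*pi*sqrt(r^3/mu) = 5871.2529 s = 97.8542 min
revs/day = 1440 / 97.8542 = 14.7158
Rounded: 15 revolutions per day

15 revolutions per day


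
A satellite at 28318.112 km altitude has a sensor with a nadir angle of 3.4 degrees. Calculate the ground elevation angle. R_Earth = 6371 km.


r = R_E + alt = 34689.1120 km
Law of sines in the satellite / Earth-center / ground-point triangle:
  sin(nadir)/R_E = sin(90 + el)/r  =>  cos(el) = (r/R_E)*sin(nadir)
cos(el) = (34689.1120 / 6371.0000) * sin(3.4 deg) = 0.3229141
el = arccos(0.3229141) = 71.1608 deg
(Earth-central angle = 90 - nadir - el = 15.4392 deg)

71.1608 degrees


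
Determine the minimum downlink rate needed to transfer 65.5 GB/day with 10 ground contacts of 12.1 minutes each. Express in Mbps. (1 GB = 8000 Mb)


total contact time = 10 * 12.1 * 60 = 7260.0000 s
data = 65.5 GB = 524000.0000 Mb
rate = 524000.0000 / 7260.0000 = 72.1763 Mbps

72.1763 Mbps


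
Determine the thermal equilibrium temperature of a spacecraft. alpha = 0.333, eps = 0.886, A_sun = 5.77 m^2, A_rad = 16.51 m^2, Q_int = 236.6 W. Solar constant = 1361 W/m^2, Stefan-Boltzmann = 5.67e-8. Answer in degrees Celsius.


Numerator = alpha*S*A_sun + Q_int = 0.333*1361*5.77 + 236.6 = 2851.6390 W
Denominator = eps*sigma*A_rad = 0.886*5.67e-8*16.51 = 8.2939966e-07 W/K^4
T^4 = 3.4381965e+09 K^4
T = 242.1490 K = -31.0010 C

-31.0010 degrees Celsius


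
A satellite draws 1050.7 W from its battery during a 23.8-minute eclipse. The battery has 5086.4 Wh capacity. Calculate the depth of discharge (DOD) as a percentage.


E_used = P * t / 60 = 1050.7 * 23.8 / 60 = 416.7777 Wh
DOD = E_used / E_total * 100 = 416.7777 / 5086.4 * 100
DOD = 8.1940 %

8.1940 %


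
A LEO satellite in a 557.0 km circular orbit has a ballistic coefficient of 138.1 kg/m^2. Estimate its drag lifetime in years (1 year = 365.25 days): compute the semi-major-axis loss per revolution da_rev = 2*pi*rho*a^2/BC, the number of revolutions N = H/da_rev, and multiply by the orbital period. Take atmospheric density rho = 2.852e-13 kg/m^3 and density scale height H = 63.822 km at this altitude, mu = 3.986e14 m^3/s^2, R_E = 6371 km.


a = R_E + alt = 6928.0000 km = 6.928e+06 m
da_rev = 2*pi*rho*a^2/BC = 2*pi*2.852e-13*(6.928e+06)^2/138.1 = 0.622804109 m per revolution
N = H/da_rev = 63822.0000 m / 0.622804109 m = 102475.2392 revolutions
P = 2*pi*sqrt(a^3/mu) = 5738.8258 s
lifetime = N*P = 102475.2392 * 5738.8258 = 5.8808754e+08 s = 6806.5688 days
years = 6806.5688 / 365.25 = 18.6354 years

18.6354 years


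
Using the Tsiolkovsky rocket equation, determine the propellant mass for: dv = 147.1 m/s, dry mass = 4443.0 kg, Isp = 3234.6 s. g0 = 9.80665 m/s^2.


ve = Isp * g0 = 3234.6 * 9.80665 = 31720.590090 m/s
mass ratio = exp(dv/ve) = exp(147.1/31720.590090) = 1.00464814
m_prop = m_dry * (mr - 1) = 4443.0 * (1.00464814 - 1)
m_prop = 20.6517 kg

20.6517 kg


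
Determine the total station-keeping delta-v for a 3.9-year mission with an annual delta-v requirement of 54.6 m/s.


dV = rate * years = 54.6 * 3.9
dV = 212.9400 m/s

212.9400 m/s


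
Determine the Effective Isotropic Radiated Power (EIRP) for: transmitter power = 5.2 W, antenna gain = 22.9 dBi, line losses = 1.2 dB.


Pt = 5.2 W = 7.1600 dBW
EIRP = Pt_dBW + Gt - losses = 7.1600 + 22.9 - 1.2 = 28.8600 dBW

28.8600 dBW


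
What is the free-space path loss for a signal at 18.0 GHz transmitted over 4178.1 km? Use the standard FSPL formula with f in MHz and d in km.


f = 18.0 GHz = 18000.0000 MHz
d = 4178.1 km
FSPL = 32.44 + 20*log10(18000.0000) + 20*log10(4178.1)
FSPL = 32.44 + 85.1055 + 72.4196
FSPL = 189.9650 dB

189.9650 dB


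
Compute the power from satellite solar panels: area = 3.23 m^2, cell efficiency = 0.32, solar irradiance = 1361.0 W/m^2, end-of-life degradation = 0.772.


P = area * eta * S * degradation
P = 3.23 * 0.32 * 1361.0 * 0.772
P = 1085.9953 W

1085.9953 W


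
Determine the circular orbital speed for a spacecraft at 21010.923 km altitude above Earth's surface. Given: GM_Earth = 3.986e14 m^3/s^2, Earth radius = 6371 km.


r = R_E + alt = 6371.0 + 21010.923 = 27381.9230 km = 2.7381923e+07 m
v = sqrt(mu/r) = sqrt(3.986e14 / 2.7381923e+07) = 3815.3701 m/s = 3.8154 km/s

3.8154 km/s


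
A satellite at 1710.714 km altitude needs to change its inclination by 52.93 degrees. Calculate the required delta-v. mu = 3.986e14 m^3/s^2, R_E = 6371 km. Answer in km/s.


r = 8081.7140 km = 8.081714e+06 m
V = sqrt(mu/r) = 7022.9069 m/s
di = 52.93 deg = 0.9238028 rad
dV = 2*V*sin(di/2) = 2*7022.9069*sin(0.4619014)
dV = 6259.5316 m/s = 6.2595 km/s

6.2595 km/s


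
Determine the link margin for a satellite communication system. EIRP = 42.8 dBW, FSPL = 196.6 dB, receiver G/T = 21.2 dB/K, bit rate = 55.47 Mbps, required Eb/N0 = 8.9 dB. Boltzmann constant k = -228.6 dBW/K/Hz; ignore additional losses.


C/N0 = EIRP - FSPL + G/T - k = 42.8 - 196.6 + 21.2 - (-228.6)
C/N0 = 96.0000 dB-Hz
R_b = 55.47 Mbps = 5.547e+07 bps -> 10*log10(R_b) = 77.4406 dB-Hz
Eb/N0 = C/N0 - 10*log10(R_b) = 96.0000 - 77.4406 = 18.5594 dB
Margin = Eb/N0 - Eb/N0_req = 18.5594 - 8.9 = 9.6594 dB (link closes)

9.6594 dB


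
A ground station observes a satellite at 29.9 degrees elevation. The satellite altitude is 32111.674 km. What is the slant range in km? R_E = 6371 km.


h = 32111.674 km, el = 29.9 deg
d = -R_E*sin(el) + sqrt((R_E*sin(el))^2 + 2*R_E*h + h^2)
d = -6371.0000*sin(0.5218534) + sqrt((6371.0000*0.4984877)^2 + 2*6371.0000*32111.674 + 32111.674^2)
d = 34908.4185 km

34908.4185 km


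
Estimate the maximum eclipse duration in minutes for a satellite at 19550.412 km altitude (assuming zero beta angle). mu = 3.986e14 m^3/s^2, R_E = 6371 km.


r = 25921.4120 km
T = 692.2261 min
Eclipse fraction = arcsin(R_E/r)/pi = arcsin(6371.0000/25921.4120)/pi
= arcsin(0.2457814)/pi = 0.07904453
Eclipse duration = 0.07904453 * 692.2261 = 54.7167 min

54.7167 minutes


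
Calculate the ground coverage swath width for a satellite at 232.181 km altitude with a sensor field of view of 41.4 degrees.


FOV = 41.4 deg = 0.7225663 rad
swath = 2 * alt * tan(FOV/2) = 2 * 232.181 * tan(0.3612832)
swath = 2 * 232.181 * 0.3778685
swath = 175.4678 km

175.4678 km


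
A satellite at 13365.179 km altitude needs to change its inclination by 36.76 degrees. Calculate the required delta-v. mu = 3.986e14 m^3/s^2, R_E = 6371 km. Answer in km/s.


r = 19736.1790 km = 1.9736179e+07 m
V = sqrt(mu/r) = 4494.0418 m/s
di = 36.76 deg = 0.641583 rad
dV = 2*V*sin(di/2) = 2*4494.0418*sin(0.3207915)
dV = 2834.1027 m/s = 2.8341 km/s

2.8341 km/s


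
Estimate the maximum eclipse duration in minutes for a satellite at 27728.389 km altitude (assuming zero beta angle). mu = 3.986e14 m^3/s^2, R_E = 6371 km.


r = 34099.3890 km
T = 1044.4313 min
Eclipse fraction = arcsin(R_E/r)/pi = arcsin(6371.0000/34099.3890)/pi
= arcsin(0.1868362)/pi = 0.05982336
Eclipse duration = 0.05982336 * 1044.4313 = 62.4814 min

62.4814 minutes


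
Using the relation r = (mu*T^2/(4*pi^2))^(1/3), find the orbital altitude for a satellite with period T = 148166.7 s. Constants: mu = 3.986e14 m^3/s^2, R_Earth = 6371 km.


T = 148166.7 s
r = (mu*T^2/(4*pi^2))^(1/3) = (3.986e14 * 148166.7^2 / (4*pi^2))^(1/3)
r = 6.0519165e+07 m = 60519.1646 km
alt = r - R_E = 60519.1646 - 6371 = 54148.1646 km

54148.1646 km


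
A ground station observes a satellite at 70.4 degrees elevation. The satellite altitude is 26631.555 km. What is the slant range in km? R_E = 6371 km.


h = 26631.555 km, el = 70.4 deg
d = -R_E*sin(el) + sqrt((R_E*sin(el))^2 + 2*R_E*h + h^2)
d = -6371.0000*sin(1.2287) + sqrt((6371.0000*0.9420575)^2 + 2*6371.0000*26631.555 + 26631.555^2)
d = 26931.4357 km

26931.4357 km


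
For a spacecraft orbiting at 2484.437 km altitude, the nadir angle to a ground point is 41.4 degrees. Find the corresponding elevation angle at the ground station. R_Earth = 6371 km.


r = R_E + alt = 8855.4370 km
Law of sines in the satellite / Earth-center / ground-point triangle:
  sin(nadir)/R_E = sin(90 + el)/r  =>  cos(el) = (r/R_E)*sin(nadir)
cos(el) = (8855.4370 / 6371.0000) * sin(41.4 deg) = 0.9191972
el = arccos(0.9191972) = 23.1910 deg
(Earth-central angle = 90 - nadir - el = 25.4090 deg)

23.1910 degrees


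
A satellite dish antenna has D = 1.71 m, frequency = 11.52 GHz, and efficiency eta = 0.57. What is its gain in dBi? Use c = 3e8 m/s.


lambda = c/f = 3e8 / 1.152e+10 = 0.02604167 m
G = eta*(pi*D/lambda)^2 = 0.57*(pi*1.71/0.02604167)^2
G = 24256.5634 (linear)
G = 10*log10(24256.5634) = 43.8483 dBi

43.8483 dBi


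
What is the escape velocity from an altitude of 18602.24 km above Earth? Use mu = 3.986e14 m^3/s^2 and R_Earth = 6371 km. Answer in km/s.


r = 6371.0 + 18602.24 = 24973.2400 km = 2.497324e+07 m
v_esc = sqrt(2*mu/r) = sqrt(2*3.986e14 / 2.497324e+07)
v_esc = 5649.9708 m/s = 5.6500 km/s

5.6500 km/s


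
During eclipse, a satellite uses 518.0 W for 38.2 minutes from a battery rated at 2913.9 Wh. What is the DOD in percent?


E_used = P * t / 60 = 518.0 * 38.2 / 60 = 329.7933 Wh
DOD = E_used / E_total * 100 = 329.7933 / 2913.9 * 100
DOD = 11.3179 %

11.3179 %


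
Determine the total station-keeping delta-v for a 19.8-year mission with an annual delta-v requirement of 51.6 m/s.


dV = rate * years = 51.6 * 19.8
dV = 1021.6800 m/s

1021.6800 m/s


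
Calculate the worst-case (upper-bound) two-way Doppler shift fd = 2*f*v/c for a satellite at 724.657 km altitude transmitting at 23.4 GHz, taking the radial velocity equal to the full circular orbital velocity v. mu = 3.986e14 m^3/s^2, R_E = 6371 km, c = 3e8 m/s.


r = 7.095657e+06 m
v = sqrt(mu/r) = 7495.0121 m/s (worst-case radial velocity)
f = 23.4 GHz = 2.34e+10 Hz
fd = 2*f*v/c = 2*2.34e+10*7495.0121/3.0e+08
fd = 1.1692219e+06 Hz

1.1692e+06 Hz


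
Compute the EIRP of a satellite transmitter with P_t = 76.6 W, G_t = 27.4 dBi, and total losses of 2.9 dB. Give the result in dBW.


Pt = 76.6 W = 18.8423 dBW
EIRP = Pt_dBW + Gt - losses = 18.8423 + 27.4 - 2.9 = 43.3423 dBW

43.3423 dBW


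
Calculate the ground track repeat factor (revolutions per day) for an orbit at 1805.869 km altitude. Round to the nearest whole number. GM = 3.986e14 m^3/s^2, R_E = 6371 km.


r = 8.176869e+06 m
T = 2*pi*sqrt(r^3/mu) = 7358.5421 s = 122.6424 min
revs/day = 1440 / 122.6424 = 11.7415
Rounded: 12 revolutions per day

12 revolutions per day


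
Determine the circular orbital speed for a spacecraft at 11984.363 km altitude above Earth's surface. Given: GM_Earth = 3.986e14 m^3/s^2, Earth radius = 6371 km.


r = R_E + alt = 6371.0 + 11984.363 = 18355.3630 km = 1.8355363e+07 m
v = sqrt(mu/r) = sqrt(3.986e14 / 1.8355363e+07) = 4660.0133 m/s = 4.6600 km/s

4.6600 km/s


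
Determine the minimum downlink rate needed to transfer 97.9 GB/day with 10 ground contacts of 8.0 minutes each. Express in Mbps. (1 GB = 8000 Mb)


total contact time = 10 * 8.0 * 60 = 4800.0000 s
data = 97.9 GB = 783200.0000 Mb
rate = 783200.0000 / 4800.0000 = 163.1667 Mbps

163.1667 Mbps


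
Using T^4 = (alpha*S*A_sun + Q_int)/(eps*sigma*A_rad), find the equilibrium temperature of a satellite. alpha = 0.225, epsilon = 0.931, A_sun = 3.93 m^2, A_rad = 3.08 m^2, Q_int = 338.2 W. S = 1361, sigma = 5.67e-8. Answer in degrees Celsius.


Numerator = alpha*S*A_sun + Q_int = 0.225*1361*3.93 + 338.2 = 1541.6643 W
Denominator = eps*sigma*A_rad = 0.931*5.67e-8*3.08 = 1.6258612e-07 W/K^4
T^4 = 9.4821396e+09 K^4
T = 312.0517 K = 38.9017 C

38.9017 degrees Celsius


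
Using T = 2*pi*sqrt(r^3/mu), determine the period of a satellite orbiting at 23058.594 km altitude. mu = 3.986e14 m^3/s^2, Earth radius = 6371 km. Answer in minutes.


r = 29429.5940 km = 2.9429594e+07 m
T = 2*pi*sqrt(r^3/mu) = 2*pi*sqrt(2.5489001e+22 / 3.986e14)
T = 50244.3957 s = 837.4066 min

837.4066 minutes


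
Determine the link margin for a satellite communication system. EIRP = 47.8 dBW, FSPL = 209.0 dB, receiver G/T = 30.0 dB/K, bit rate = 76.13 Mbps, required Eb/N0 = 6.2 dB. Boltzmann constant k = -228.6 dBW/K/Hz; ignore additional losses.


C/N0 = EIRP - FSPL + G/T - k = 47.8 - 209.0 + 30.0 - (-228.6)
C/N0 = 97.4000 dB-Hz
R_b = 76.13 Mbps = 7.613e+07 bps -> 10*log10(R_b) = 78.8156 dB-Hz
Eb/N0 = C/N0 - 10*log10(R_b) = 97.4000 - 78.8156 = 18.5844 dB
Margin = Eb/N0 - Eb/N0_req = 18.5844 - 6.2 = 12.3844 dB (link closes)

12.3844 dB


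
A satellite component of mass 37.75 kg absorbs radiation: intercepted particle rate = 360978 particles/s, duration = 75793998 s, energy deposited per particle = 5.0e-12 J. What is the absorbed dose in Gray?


Total energy deposited = rate * time * E_per
  = 360978 * 75793998 * 5.0e-12 = 136.7998 J
Dose = E_total / mass = 136.7998 / 37.75
Dose = 3.6238 Gy

3.6238 Gy


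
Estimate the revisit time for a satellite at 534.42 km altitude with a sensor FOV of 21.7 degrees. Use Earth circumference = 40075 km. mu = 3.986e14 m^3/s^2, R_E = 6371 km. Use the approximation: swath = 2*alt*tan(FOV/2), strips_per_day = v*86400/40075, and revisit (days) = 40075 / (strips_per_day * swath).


swath = 2*534.42*tan(0.1893682) = 204.8590 km
v = sqrt(mu/r) = 7597.5505 m/s = 7.5976 km/s
strips/day = v*86400/40075 = 7.5976*86400/40075 = 16.3800
coverage/day = strips * swath = 16.3800 * 204.8590 = 3355.5894 km
revisit = 40075 / 3355.5894 = 11.9428 days

11.9428 days


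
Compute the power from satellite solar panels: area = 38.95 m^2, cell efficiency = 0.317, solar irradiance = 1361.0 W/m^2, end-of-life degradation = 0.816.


P = area * eta * S * degradation
P = 38.95 * 0.317 * 1361.0 * 0.816
P = 13712.4485 W

13712.4485 W


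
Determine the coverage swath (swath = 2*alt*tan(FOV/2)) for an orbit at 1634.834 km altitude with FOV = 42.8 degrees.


FOV = 42.8 deg = 0.7470009 rad
swath = 2 * alt * tan(FOV/2) = 2 * 1634.834 * tan(0.3735005)
swath = 2 * 1634.834 * 0.3918957
swath = 1281.3689 km

1281.3689 km


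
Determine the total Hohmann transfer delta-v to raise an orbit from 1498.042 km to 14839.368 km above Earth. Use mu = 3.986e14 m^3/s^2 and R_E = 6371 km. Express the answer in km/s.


r1 = 7869.0420 km = 7.869042e+06 m
r2 = 21210.3680 km = 2.1210368e+07 m
dv1 = sqrt(mu/r1)*(sqrt(2*r2/(r1+r2)) - 1) = 1478.9745 m/s
dv2 = sqrt(mu/r2)*(1 - sqrt(2*r1/(r1+r2))) = 1145.8843 m/s
total dv = |dv1| + |dv2| = 1478.9745 + 1145.8843 = 2624.8588 m/s = 2.6249 km/s

2.6249 km/s


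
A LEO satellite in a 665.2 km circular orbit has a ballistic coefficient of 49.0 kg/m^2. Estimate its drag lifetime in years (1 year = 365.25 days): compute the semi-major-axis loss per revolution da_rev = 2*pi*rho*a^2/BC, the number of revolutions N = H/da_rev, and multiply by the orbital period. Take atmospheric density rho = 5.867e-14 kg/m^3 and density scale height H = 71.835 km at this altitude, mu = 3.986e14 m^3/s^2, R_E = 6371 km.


a = R_E + alt = 7036.2000 km = 7.0362e+06 m
da_rev = 2*pi*rho*a^2/BC = 2*pi*5.867e-14*(7.0362e+06)^2/49.0 = 0.372457074 m per revolution
N = H/da_rev = 71835.0000 m / 0.372457074 m = 192867.8630 revolutions
P = 2*pi*sqrt(a^3/mu) = 5873.7909 s
lifetime = N*P = 192867.8630 * 5873.7909 = 1.1328655e+09 s = 13111.8693 days
years = 13111.8693 / 365.25 = 35.8983 years

35.8983 years


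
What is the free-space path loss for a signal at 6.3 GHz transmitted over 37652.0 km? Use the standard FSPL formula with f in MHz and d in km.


f = 6.3 GHz = 6300.0000 MHz
d = 37652.0 km
FSPL = 32.44 + 20*log10(6300.0000) + 20*log10(37652.0)
FSPL = 32.44 + 75.9868 + 91.5158
FSPL = 199.9426 dB

199.9426 dB


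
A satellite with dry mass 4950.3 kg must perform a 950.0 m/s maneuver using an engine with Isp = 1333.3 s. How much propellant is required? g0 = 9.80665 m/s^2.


ve = Isp * g0 = 1333.3 * 9.80665 = 13075.206445 m/s
mass ratio = exp(dv/ve) = exp(950.0/13075.206445) = 1.07536119
m_prop = m_dry * (mr - 1) = 4950.3 * (1.07536119 - 1)
m_prop = 373.0605 kg

373.0605 kg


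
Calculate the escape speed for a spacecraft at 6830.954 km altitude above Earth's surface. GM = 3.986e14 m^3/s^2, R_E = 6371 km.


r = 6371.0 + 6830.954 = 13201.9540 km = 1.3201954e+07 m
v_esc = sqrt(2*mu/r) = sqrt(2*3.986e14 / 1.3201954e+07)
v_esc = 7770.7786 m/s = 7.7708 km/s

7.7708 km/s


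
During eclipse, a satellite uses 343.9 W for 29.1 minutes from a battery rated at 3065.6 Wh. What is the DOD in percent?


E_used = P * t / 60 = 343.9 * 29.1 / 60 = 166.7915 Wh
DOD = E_used / E_total * 100 = 166.7915 / 3065.6 * 100
DOD = 5.4407 %

5.4407 %


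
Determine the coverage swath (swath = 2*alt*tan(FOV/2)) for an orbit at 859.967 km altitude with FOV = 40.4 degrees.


FOV = 40.4 deg = 0.705113 rad
swath = 2 * alt * tan(FOV/2) = 2 * 859.967 * tan(0.3525565)
swath = 2 * 859.967 * 0.3679284
swath = 632.8125 km

632.8125 km


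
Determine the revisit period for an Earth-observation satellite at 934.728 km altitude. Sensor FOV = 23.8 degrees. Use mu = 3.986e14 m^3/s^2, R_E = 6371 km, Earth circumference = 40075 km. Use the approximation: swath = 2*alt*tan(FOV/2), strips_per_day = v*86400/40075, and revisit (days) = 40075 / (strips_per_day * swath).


swath = 2*934.728*tan(0.2076942) = 393.9562 km
v = sqrt(mu/r) = 7386.4693 m/s = 7.3865 km/s
strips/day = v*86400/40075 = 7.3865*86400/40075 = 15.9249
coverage/day = strips * swath = 15.9249 * 393.9562 = 6273.7183 km
revisit = 40075 / 6273.7183 = 6.3878 days

6.3878 days


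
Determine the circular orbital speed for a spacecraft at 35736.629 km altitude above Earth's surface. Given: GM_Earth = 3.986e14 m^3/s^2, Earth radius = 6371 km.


r = R_E + alt = 6371.0 + 35736.629 = 42107.6290 km = 4.2107629e+07 m
v = sqrt(mu/r) = sqrt(3.986e14 / 4.2107629e+07) = 3076.7220 m/s = 3.0767 km/s

3.0767 km/s


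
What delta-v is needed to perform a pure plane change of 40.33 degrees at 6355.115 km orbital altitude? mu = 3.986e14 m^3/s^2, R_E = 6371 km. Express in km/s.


r = 12726.1150 km = 1.2726115e+07 m
V = sqrt(mu/r) = 5596.5543 m/s
di = 40.33 deg = 0.7038913 rad
dV = 2*V*sin(di/2) = 2*5596.5543*sin(0.3519456)
dV = 3858.5426 m/s = 3.8585 km/s

3.8585 km/s


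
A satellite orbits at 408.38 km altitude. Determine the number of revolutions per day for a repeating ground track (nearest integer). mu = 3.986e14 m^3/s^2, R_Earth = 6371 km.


r = 6.77938e+06 m
T = 2*pi*sqrt(r^3/mu) = 5555.1551 s = 92.5859 min
revs/day = 1440 / 92.5859 = 15.5531
Rounded: 16 revolutions per day

16 revolutions per day


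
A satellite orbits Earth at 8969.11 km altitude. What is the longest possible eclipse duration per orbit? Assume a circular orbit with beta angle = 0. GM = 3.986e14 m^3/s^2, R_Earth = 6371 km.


r = 15340.1100 km
T = 315.1394 min
Eclipse fraction = arcsin(R_E/r)/pi = arcsin(6371.0000/15340.1100)/pi
= arcsin(0.4153164)/pi = 0.1363291
Eclipse duration = 0.1363291 * 315.1394 = 42.9627 min

42.9627 minutes


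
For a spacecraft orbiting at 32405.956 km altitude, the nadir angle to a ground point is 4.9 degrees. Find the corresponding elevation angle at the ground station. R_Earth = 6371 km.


r = R_E + alt = 38776.9560 km
Law of sines in the satellite / Earth-center / ground-point triangle:
  sin(nadir)/R_E = sin(90 + el)/r  =>  cos(el) = (r/R_E)*sin(nadir)
cos(el) = (38776.9560 / 6371.0000) * sin(4.9 deg) = 0.5198883
el = arccos(0.5198883) = 58.6752 deg
(Earth-central angle = 90 - nadir - el = 26.4248 deg)

58.6752 degrees


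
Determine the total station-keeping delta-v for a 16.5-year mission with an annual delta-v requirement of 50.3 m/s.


dV = rate * years = 50.3 * 16.5
dV = 829.9500 m/s

829.9500 m/s


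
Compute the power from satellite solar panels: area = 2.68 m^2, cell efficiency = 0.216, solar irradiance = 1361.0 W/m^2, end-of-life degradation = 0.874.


P = area * eta * S * degradation
P = 2.68 * 0.216 * 1361.0 * 0.874
P = 688.5859 W

688.5859 W


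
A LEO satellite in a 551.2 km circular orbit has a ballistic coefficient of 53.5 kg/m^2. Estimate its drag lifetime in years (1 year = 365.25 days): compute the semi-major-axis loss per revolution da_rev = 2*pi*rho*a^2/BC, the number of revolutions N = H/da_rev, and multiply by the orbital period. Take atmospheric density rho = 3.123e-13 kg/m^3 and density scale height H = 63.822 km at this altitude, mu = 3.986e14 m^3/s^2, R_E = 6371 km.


a = R_E + alt = 6922.2000 km = 6.9222e+06 m
da_rev = 2*pi*rho*a^2/BC = 2*pi*3.123e-13*(6.9222e+06)^2/53.5 = 1.757464 m per revolution
N = H/da_rev = 63822.0000 m / 1.757464 m = 36314.8331 revolutions
P = 2*pi*sqrt(a^3/mu) = 5731.6206 s
lifetime = N*P = 36314.8331 * 5731.6206 = 2.0814285e+08 s = 2409.0607 days
years = 2409.0607 / 365.25 = 6.5956 years

6.5956 years


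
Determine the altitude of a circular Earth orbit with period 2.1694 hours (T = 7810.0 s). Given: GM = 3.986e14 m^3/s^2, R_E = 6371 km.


T = 7810.0 s
r = (mu*T^2/(4*pi^2))^(1/3) = (3.986e14 * 7810.0^2 / (4*pi^2))^(1/3)
r = 8.5079816e+06 m = 8507.9816 km
alt = r - R_E = 8507.9816 - 6371 = 2136.9816 km

2136.9816 km
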